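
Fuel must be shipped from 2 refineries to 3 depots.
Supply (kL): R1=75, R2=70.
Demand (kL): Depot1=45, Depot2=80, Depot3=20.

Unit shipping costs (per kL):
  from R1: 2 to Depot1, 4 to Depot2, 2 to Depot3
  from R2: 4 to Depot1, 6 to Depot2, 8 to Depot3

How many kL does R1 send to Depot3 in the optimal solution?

20

Optimal shipments:
  R1->Depot1: 45 × 2 = 90
  R1->Depot2: 10 × 4 = 40
  R1->Depot3: 20 × 2 = 40
  R2->Depot2: 70 × 6 = 420
Total cost = 590.
So R1→Depot3 carries 20 kL.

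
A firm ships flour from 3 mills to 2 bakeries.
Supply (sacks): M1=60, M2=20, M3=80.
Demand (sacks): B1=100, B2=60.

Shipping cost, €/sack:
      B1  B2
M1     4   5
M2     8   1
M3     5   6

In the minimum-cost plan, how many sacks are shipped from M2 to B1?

0

The minimum-cost plan:
  M1–B1: 60 × €4 = €240
  M2–B2: 20 × €1 = €20
  M3–B1: 40 × €5 = €200
  M3–B2: 40 × €6 = €240
Total cost = €700.
The route M2→B1 is not used.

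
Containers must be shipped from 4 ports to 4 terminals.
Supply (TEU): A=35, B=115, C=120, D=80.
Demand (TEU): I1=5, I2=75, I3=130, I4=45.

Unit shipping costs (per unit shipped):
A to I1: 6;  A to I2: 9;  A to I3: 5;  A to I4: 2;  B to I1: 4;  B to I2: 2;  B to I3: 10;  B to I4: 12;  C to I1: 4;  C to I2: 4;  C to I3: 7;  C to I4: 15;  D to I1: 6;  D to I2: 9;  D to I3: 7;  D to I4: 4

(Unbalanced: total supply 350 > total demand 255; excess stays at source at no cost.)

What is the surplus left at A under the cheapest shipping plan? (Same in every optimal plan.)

0

Minimum-cost shipments:
  A–I4: 35 × 2 = 70
  B–I1: 5 × 4 = 20
  B–I2: 75 × 2 = 150
  C–I3: 120 × 7 = 840
  D–I3: 10 × 7 = 70
  D–I4: 10 × 4 = 40
Total cost = 1190.
A ships 35 of its 35, leaving 0.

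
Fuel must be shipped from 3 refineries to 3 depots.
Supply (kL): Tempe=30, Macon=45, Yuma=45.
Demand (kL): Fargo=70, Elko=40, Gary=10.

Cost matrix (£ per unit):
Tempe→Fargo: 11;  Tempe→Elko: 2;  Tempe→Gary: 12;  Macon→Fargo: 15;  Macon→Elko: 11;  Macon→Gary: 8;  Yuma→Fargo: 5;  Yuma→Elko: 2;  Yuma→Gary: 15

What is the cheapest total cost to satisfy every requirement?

850

One minimum-cost allocation:
  Tempe–Elko: 30 × £2 = £60
  Macon–Fargo: 25 × £15 = £375
  Macon–Elko: 10 × £11 = £110
  Macon–Gary: 10 × £8 = £80
  Yuma–Fargo: 45 × £5 = £225
Total = 60 + 375 + 110 + 80 + 225 = £850.
(Supply check: Tempe ships 30; Macon ships 45; Yuma ships 45.)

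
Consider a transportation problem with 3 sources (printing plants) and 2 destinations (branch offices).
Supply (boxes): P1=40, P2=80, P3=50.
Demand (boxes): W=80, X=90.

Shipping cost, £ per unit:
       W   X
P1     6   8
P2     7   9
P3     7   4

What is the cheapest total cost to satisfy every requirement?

1080

A cheapest plan:
  P1–W: 40 × £6 = £240
  P2–W: 40 × £7 = £280
  P2–X: 40 × £9 = £360
  P3–X: 50 × £4 = £200
Total = 240 + 280 + 360 + 200 = £1080.
(Supply check: P1 ships 40; P2 ships 80; P3 ships 50.)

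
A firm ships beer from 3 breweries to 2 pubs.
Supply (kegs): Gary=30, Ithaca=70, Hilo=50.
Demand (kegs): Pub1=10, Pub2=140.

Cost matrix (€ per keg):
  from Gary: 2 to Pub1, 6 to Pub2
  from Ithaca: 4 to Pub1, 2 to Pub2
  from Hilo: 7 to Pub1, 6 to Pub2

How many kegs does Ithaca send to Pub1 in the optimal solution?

0

The minimum-cost plan:
  Gary->Pub1: 10 × €2 = €20
  Gary->Pub2: 20 × €6 = €120
  Ithaca->Pub2: 70 × €2 = €140
  Hilo->Pub2: 50 × €6 = €300
Total cost = €580.
The route Ithaca→Pub1 is not used.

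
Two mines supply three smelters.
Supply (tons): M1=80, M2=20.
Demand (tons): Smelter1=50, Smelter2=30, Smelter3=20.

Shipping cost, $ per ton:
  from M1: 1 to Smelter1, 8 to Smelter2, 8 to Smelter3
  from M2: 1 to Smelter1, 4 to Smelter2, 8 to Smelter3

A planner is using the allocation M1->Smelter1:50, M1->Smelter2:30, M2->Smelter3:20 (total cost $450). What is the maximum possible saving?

Current plan cost = 50·1 + 30·8 + 20·8 = $450.
Optimal plan:
  M1→Smelter1: 50 × $1 = $50
  M1→Smelter2: 10 × $8 = $80
  M1→Smelter3: 20 × $8 = $160
  M2→Smelter2: 20 × $4 = $80
Optimal cost = $370.
Saving = 450 − 370 = $80.

80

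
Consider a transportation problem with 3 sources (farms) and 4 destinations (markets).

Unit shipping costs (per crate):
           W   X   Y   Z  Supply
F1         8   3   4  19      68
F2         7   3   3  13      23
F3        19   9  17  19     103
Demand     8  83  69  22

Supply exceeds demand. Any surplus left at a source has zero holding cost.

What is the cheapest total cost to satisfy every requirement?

1398

An optimal shipping plan:
  F1→X: 14 crates
  F1→Y: 54 crates
  F2→W: 8 crates
  F2→Y: 15 crates
  F3→X: 69 crates
  F3→Z: 22 crates
Total cost = 1398.
(Supply check: F1 ships 68; F2 ships 23; F3 ships 91.)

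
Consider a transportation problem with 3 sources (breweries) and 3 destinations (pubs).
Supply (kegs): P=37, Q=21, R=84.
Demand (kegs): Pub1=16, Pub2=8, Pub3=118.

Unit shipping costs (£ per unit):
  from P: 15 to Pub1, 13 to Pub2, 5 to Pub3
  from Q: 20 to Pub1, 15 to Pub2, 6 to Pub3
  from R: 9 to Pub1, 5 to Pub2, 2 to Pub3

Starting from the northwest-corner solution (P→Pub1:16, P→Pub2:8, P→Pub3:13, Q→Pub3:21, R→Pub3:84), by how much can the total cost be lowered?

Current plan cost = 16·15 + 8·13 + 13·5 + 21·6 + 84·2 = £703.
Optimal plan:
  P to Pub3: 37 × £5 = £185
  Q to Pub3: 21 × £6 = £126
  R to Pub1: 16 × £9 = £144
  R to Pub2: 8 × £5 = £40
  R to Pub3: 60 × £2 = £120
Optimal cost = £615.
Saving = 703 − 615 = £88.

88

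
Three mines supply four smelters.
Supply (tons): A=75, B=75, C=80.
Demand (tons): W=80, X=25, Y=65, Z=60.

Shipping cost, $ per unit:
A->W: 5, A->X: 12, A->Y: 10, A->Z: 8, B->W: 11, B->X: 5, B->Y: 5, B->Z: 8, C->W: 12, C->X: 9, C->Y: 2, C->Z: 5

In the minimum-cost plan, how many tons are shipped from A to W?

75

The minimum-cost plan:
  A to W: 75 × $5 = $375
  B to W: 5 × $11 = $55
  B to X: 25 × $5 = $125
  B to Z: 45 × $8 = $360
  C to Y: 65 × $2 = $130
  C to Z: 15 × $5 = $75
Total cost = $1120.
So A→W carries 75 tons.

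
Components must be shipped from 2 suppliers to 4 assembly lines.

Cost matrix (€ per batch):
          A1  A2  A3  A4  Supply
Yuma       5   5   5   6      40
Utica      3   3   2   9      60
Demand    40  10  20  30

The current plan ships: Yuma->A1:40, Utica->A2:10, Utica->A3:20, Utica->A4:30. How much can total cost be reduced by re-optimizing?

150

Current plan cost = 40·5 + 10·3 + 20·2 + 30·9 = €540.
Optimal plan:
  Yuma→A1: 10 batches
  Yuma→A4: 30 batches
  Utica→A1: 30 batches
  Utica→A2: 10 batches
  Utica→A3: 20 batches
Optimal cost = €390.
Saving = 540 − 390 = €150.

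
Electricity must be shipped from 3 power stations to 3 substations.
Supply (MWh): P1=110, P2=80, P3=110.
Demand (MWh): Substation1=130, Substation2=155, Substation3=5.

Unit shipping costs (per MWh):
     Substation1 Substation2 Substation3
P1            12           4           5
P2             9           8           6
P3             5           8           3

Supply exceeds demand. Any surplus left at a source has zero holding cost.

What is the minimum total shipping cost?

1560

An optimal shipping plan:
  P1->Substation2: 110 × 4 = 440
  P2->Substation1: 20 × 9 = 180
  P2->Substation2: 45 × 8 = 360
  P2->Substation3: 5 × 6 = 30
  P3->Substation1: 110 × 5 = 550
Total = 440 + 180 + 360 + 30 + 550 = 1560.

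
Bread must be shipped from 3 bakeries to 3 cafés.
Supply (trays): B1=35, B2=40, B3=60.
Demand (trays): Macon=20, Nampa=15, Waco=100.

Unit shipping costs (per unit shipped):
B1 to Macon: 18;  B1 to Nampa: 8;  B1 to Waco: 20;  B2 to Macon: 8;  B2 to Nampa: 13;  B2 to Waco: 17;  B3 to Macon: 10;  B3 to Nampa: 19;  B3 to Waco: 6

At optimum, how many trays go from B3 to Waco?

60

Optimal shipments:
  B1 to Nampa: 15 trays
  B1 to Waco: 20 trays
  B2 to Macon: 20 trays
  B2 to Waco: 20 trays
  B3 to Waco: 60 trays
Total cost = 1380.
So B3→Waco carries 60 trays.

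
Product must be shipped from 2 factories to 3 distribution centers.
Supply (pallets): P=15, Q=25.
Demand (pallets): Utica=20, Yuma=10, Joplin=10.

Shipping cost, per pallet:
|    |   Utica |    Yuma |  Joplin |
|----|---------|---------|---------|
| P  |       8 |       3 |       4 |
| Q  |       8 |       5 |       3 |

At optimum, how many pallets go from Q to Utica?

Optimal shipments:
  P–Utica: 5 × 8 = 40
  P–Yuma: 10 × 3 = 30
  Q–Utica: 15 × 8 = 120
  Q–Joplin: 10 × 3 = 30
Total cost = 220.
So Q→Utica carries 15 pallets.

15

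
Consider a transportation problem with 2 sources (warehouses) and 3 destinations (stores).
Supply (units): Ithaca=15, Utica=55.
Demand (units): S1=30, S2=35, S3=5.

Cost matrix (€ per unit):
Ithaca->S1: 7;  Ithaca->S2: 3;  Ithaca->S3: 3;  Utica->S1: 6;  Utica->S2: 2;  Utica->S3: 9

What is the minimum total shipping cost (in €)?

275

Optimal allocation:
  Ithaca–S1: 10 × €7 = €70
  Ithaca–S3: 5 × €3 = €15
  Utica–S1: 20 × €6 = €120
  Utica–S2: 35 × €2 = €70
Total = 70 + 15 + 120 + 70 = €275.
(Supply check: Ithaca ships 15; Utica ships 55.)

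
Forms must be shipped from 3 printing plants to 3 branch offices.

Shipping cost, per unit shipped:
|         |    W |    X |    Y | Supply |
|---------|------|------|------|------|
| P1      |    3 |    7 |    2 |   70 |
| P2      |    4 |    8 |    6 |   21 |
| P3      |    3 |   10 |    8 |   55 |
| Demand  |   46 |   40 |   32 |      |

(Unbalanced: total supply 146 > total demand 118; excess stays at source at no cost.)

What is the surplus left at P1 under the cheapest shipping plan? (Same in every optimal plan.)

0

Minimum-cost shipments:
  P1→X: 38 × 7 = 266
  P1→Y: 32 × 2 = 64
  P2→X: 2 × 8 = 16
  P3→W: 46 × 3 = 138
Total cost = 484.
P1 ships 70 of its 70, leaving 0.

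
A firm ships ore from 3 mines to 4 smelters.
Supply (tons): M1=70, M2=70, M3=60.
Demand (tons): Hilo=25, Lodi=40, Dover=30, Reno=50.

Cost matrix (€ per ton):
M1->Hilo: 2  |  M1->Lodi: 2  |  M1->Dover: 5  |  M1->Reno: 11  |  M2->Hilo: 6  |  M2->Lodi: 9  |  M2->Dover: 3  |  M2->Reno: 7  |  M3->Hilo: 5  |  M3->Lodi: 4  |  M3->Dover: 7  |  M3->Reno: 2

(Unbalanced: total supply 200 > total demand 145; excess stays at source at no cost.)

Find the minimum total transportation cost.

One minimum-cost allocation:
  M1→Hilo: 25 × €2 = €50
  M1→Lodi: 40 × €2 = €80
  M2→Dover: 30 × €3 = €90
  M3→Reno: 50 × €2 = €100
Total = 50 + 80 + 90 + 100 = €320.

320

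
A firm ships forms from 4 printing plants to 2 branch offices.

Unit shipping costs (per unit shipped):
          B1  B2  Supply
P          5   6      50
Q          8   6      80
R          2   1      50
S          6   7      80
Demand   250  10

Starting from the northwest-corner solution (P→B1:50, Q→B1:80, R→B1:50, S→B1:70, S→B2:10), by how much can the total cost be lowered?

30

Current plan cost = 50·5 + 80·8 + 50·2 + 70·6 + 10·7 = 1480.
Optimal plan:
  P→B1: 50 × 5 = 250
  Q→B1: 70 × 8 = 560
  Q→B2: 10 × 6 = 60
  R→B1: 50 × 2 = 100
  S→B1: 80 × 6 = 480
Optimal cost = 1450.
Saving = 1480 − 1450 = 30.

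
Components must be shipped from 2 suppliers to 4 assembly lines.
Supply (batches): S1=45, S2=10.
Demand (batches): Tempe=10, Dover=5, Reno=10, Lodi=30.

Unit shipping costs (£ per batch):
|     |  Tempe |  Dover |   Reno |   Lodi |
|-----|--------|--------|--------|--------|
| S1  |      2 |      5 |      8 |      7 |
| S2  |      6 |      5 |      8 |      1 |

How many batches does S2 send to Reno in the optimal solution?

The minimum-cost plan:
  S1→Tempe: 10 × £2 = £20
  S1→Dover: 5 × £5 = £25
  S1→Reno: 10 × £8 = £80
  S1→Lodi: 20 × £7 = £140
  S2→Lodi: 10 × £1 = £10
Total cost = £275.
The route S2→Reno is not used.

0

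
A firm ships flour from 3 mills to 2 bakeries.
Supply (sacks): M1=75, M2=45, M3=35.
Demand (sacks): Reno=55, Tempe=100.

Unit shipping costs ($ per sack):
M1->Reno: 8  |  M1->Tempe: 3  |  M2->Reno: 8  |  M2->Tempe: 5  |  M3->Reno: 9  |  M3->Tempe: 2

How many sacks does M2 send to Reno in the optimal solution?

The minimum-cost plan:
  M1->Reno: 10 × $8 = $80
  M1->Tempe: 65 × $3 = $195
  M2->Reno: 45 × $8 = $360
  M3->Tempe: 35 × $2 = $70
Total cost = $705.
So M2→Reno carries 45 sacks.

45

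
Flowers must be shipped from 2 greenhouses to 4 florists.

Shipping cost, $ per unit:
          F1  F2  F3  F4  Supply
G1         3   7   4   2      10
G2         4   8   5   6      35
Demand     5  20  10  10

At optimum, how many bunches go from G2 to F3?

The minimum-cost plan:
  G1 to F4: 10 × $2 = $20
  G2 to F1: 5 × $4 = $20
  G2 to F2: 20 × $8 = $160
  G2 to F3: 10 × $5 = $50
Total cost = $250.
So G2→F3 carries 10 bunches.

10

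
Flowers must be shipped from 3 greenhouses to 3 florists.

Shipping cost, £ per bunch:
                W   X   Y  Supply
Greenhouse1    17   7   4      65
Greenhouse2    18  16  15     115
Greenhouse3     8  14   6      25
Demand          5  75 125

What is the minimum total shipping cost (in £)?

2220

A cheapest plan:
  Greenhouse1–Y: 65 × £4 = £260
  Greenhouse2–X: 75 × £16 = £1200
  Greenhouse2–Y: 40 × £15 = £600
  Greenhouse3–W: 5 × £8 = £40
  Greenhouse3–Y: 20 × £6 = £120
Total = 260 + 1200 + 600 + 40 + 120 = £2220.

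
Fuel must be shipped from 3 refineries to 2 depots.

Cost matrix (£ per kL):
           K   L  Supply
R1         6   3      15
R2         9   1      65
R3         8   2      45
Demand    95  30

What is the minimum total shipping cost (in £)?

795

An optimal shipping plan:
  R1->K: 15 × £6 = £90
  R2->K: 35 × £9 = £315
  R2->L: 30 × £1 = £30
  R3->K: 45 × £8 = £360
Total = 90 + 315 + 30 + 360 = £795.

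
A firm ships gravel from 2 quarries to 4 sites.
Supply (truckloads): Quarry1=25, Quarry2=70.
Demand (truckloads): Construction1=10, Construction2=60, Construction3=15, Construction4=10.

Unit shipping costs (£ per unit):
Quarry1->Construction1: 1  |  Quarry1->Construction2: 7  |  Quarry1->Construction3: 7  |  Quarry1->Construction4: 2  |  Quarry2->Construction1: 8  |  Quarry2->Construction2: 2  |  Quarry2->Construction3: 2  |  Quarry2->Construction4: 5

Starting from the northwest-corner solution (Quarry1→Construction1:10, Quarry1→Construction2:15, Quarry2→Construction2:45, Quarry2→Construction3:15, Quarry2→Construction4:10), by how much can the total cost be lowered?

Current plan cost = 10·1 + 15·7 + 45·2 + 15·2 + 10·5 = £285.
Optimal plan:
  Quarry1 to Construction1: 10 × £1 = £10
  Quarry1 to Construction2: 5 × £7 = £35
  Quarry1 to Construction4: 10 × £2 = £20
  Quarry2 to Construction2: 55 × £2 = £110
  Quarry2 to Construction3: 15 × £2 = £30
Optimal cost = £205.
Saving = 285 − 205 = £80.

80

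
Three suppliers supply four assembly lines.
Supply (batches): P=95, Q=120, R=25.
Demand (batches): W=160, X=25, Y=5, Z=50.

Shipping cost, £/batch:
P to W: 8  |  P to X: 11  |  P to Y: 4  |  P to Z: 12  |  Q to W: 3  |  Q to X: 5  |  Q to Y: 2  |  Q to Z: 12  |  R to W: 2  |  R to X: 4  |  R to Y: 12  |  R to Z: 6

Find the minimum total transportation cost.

An optimal shipping plan:
  P->W: 40 × £8 = £320
  P->Y: 5 × £4 = £20
  P->Z: 50 × £12 = £600
  Q->W: 95 × £3 = £285
  Q->X: 25 × £5 = £125
  R->W: 25 × £2 = £50
Total = 320 + 20 + 600 + 285 + 125 + 50 = £1400.
(Supply check: P ships 95; Q ships 120; R ships 25.)

1400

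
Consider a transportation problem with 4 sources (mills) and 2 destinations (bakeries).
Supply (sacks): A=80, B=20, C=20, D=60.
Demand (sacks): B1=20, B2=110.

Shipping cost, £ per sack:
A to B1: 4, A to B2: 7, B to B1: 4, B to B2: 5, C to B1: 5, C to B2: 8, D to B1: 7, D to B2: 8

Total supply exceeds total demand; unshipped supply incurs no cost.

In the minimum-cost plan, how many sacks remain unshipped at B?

0

Minimum-cost shipments:
  A→B2: 80 × £7 = £560
  B→B2: 20 × £5 = £100
  C→B1: 20 × £5 = £100
  D→B2: 10 × £8 = £80
Total cost = £840.
B ships 20 of its 20, leaving 0.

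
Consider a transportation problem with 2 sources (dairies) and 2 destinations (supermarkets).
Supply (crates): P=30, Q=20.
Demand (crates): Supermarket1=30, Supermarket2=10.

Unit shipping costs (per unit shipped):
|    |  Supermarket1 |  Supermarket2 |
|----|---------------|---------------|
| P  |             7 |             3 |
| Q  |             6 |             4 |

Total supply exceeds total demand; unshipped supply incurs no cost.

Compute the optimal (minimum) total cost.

A cheapest plan:
  P→Supermarket1: 10 × 7 = 70
  P→Supermarket2: 10 × 3 = 30
  Q→Supermarket1: 20 × 6 = 120
Total = 70 + 30 + 120 = 220.

220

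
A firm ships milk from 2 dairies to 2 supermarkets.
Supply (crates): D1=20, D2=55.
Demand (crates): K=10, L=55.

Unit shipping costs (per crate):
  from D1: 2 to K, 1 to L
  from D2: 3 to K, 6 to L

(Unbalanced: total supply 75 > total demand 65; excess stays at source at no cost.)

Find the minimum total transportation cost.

260

A cheapest plan:
  D1 to L: 20 × 1 = 20
  D2 to K: 10 × 3 = 30
  D2 to L: 35 × 6 = 210
Total = 20 + 30 + 210 = 260.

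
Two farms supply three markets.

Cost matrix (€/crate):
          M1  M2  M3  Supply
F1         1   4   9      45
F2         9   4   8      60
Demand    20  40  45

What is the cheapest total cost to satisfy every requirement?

540

One minimum-cost allocation:
  F1 to M1: 20 × €1 = €20
  F1 to M2: 25 × €4 = €100
  F2 to M2: 15 × €4 = €60
  F2 to M3: 45 × €8 = €360
Total = 20 + 100 + 60 + 360 = €540.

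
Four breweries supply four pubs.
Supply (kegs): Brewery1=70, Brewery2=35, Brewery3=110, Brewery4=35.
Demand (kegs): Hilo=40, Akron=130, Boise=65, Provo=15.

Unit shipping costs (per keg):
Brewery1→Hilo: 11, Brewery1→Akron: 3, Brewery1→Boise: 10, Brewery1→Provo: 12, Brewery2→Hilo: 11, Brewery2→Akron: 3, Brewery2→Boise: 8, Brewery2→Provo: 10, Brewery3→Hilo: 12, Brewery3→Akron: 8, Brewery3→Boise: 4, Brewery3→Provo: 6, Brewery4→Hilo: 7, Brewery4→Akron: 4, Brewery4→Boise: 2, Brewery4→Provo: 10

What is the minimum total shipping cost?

One minimum-cost allocation:
  Brewery1 to Akron: 70 × 3 = 210
  Brewery2 to Akron: 35 × 3 = 105
  Brewery3 to Hilo: 5 × 12 = 60
  Brewery3 to Akron: 25 × 8 = 200
  Brewery3 to Boise: 65 × 4 = 260
  Brewery3 to Provo: 15 × 6 = 90
  Brewery4 to Hilo: 35 × 7 = 245
Total = 210 + 105 + 60 + 200 + 260 + 90 + 245 = 1170.
(Supply check: Brewery1 ships 70; Brewery2 ships 35; Brewery3 ships 110; Brewery4 ships 35.)

1170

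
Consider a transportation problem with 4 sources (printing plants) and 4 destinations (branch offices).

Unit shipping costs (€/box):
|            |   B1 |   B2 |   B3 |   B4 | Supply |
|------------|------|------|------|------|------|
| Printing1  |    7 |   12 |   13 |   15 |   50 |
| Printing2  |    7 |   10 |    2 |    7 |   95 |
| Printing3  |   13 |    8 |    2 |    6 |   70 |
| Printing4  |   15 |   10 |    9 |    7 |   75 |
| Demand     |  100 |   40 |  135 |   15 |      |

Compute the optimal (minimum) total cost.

1615

An optimal shipping plan:
  Printing1->B1: 50 × €7 = €350
  Printing2->B1: 50 × €7 = €350
  Printing2->B3: 45 × €2 = €90
  Printing3->B3: 70 × €2 = €140
  Printing4->B2: 40 × €10 = €400
  Printing4->B3: 20 × €9 = €180
  Printing4->B4: 15 × €7 = €105
Total = 350 + 350 + 90 + 140 + 400 + 180 + 105 = €1615.
(Supply check: Printing1 ships 50; Printing2 ships 95; Printing3 ships 70; Printing4 ships 75.)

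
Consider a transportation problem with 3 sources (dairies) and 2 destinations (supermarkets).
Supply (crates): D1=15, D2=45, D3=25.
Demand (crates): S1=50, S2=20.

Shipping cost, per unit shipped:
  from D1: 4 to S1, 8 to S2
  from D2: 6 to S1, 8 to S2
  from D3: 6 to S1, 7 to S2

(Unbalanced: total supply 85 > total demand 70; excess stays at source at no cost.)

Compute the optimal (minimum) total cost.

410

One minimum-cost allocation:
  D1–S1: 15 crates
  D2–S1: 30 crates
  D3–S1: 5 crates
  D3–S2: 20 crates
Total cost = 410.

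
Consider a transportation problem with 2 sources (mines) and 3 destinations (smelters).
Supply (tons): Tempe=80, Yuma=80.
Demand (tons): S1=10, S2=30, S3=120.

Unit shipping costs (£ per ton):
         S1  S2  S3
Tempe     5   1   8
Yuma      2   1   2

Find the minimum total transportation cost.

One minimum-cost allocation:
  Tempe to S1: 10 × £5 = £50
  Tempe to S2: 30 × £1 = £30
  Tempe to S3: 40 × £8 = £320
  Yuma to S3: 80 × £2 = £160
Total = 50 + 30 + 320 + 160 = £560.
(Supply check: Tempe ships 80; Yuma ships 80.)

560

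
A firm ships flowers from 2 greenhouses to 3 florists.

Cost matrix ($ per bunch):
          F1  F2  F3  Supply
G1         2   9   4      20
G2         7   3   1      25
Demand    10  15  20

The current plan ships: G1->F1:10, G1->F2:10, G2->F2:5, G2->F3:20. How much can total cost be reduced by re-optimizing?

Current plan cost = 10·2 + 10·9 + 5·3 + 20·1 = $145.
Optimal plan:
  G1 to F1: 10 bunches
  G1 to F3: 10 bunches
  G2 to F2: 15 bunches
  G2 to F3: 10 bunches
Optimal cost = $115.
Saving = 145 − 115 = $30.

30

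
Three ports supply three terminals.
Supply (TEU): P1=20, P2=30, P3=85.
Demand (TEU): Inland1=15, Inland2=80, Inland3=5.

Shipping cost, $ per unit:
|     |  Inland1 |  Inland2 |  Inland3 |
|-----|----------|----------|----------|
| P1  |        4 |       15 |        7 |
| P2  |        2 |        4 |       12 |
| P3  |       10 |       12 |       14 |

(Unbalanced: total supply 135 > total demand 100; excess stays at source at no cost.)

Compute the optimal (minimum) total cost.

815

An optimal shipping plan:
  P1->Inland1: 15 TEU
  P1->Inland3: 5 TEU
  P2->Inland2: 30 TEU
  P3->Inland2: 50 TEU
Total cost = $815.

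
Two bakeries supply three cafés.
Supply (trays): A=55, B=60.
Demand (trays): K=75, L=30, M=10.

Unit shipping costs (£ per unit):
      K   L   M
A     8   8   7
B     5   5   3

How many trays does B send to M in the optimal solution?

10

The minimum-cost plan:
  A->K: 25 trays
  A->L: 30 trays
  B->K: 50 trays
  B->M: 10 trays
Total cost = £720.
So B→M carries 10 trays.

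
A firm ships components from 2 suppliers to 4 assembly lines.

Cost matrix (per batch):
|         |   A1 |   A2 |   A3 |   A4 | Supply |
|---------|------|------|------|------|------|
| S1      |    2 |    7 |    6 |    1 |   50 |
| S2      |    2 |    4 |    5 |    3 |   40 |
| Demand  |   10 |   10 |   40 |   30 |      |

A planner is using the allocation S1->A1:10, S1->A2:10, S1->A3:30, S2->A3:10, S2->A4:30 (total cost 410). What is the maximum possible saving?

Current plan cost = 10·2 + 10·7 + 30·6 + 10·5 + 30·3 = 410.
Optimal plan:
  S1→A1: 10 batches
  S1→A3: 10 batches
  S1→A4: 30 batches
  S2→A2: 10 batches
  S2→A3: 30 batches
Optimal cost = 300.
Saving = 410 − 300 = 110.

110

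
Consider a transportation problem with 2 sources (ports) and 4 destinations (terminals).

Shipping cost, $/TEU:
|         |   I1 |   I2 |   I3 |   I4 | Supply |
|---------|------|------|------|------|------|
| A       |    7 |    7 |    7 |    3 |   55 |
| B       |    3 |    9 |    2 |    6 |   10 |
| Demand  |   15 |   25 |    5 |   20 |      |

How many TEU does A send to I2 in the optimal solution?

25

Solving gives:
  A to I1: 10 TEU
  A to I2: 25 TEU
  A to I4: 20 TEU
  B to I1: 5 TEU
  B to I3: 5 TEU
Total cost = $330.
So A→I2 carries 25 TEU.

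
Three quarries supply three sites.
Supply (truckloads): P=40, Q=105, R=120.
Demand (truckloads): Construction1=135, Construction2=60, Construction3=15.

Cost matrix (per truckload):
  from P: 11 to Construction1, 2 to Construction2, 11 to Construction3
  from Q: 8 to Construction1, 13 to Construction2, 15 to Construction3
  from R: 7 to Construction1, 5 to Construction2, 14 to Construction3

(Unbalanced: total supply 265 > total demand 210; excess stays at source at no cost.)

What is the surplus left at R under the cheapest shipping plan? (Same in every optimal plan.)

0

An optimal plan:
  P to Construction2: 40 × 2 = 80
  Q to Construction1: 35 × 8 = 280
  Q to Construction3: 15 × 15 = 225
  R to Construction1: 100 × 7 = 700
  R to Construction2: 20 × 5 = 100
Total cost = 1385.
R ships 120 of its 120, leaving 0.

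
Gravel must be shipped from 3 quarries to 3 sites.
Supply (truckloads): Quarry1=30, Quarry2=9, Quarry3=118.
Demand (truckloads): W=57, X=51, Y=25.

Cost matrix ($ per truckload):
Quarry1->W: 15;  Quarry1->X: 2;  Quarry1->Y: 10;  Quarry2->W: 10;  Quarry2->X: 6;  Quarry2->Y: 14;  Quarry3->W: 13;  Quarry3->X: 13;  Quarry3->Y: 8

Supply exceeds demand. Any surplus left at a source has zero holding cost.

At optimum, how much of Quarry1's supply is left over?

0

Minimum-cost shipments:
  Quarry1->X: 30 × $2 = $60
  Quarry2->X: 9 × $6 = $54
  Quarry3->W: 57 × $13 = $741
  Quarry3->X: 12 × $13 = $156
  Quarry3->Y: 25 × $8 = $200
Total cost = $1211.
Quarry1 ships 30 of its 30, leaving 0.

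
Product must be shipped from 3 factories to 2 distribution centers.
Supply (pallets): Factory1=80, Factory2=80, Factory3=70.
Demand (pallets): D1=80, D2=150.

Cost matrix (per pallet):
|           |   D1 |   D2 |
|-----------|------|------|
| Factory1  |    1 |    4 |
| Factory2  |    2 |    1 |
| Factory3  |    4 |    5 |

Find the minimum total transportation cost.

510

One minimum-cost allocation:
  Factory1->D1: 80 × 1 = 80
  Factory2->D2: 80 × 1 = 80
  Factory3->D2: 70 × 5 = 350
Total = 80 + 80 + 350 = 510.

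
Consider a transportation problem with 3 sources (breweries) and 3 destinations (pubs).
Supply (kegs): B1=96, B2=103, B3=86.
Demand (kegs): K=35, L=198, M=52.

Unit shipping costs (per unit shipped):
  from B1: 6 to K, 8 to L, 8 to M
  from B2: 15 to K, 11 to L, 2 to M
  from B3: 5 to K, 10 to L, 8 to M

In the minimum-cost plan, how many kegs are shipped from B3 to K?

The minimum-cost plan:
  B1->L: 96 × 8 = 768
  B2->L: 51 × 11 = 561
  B2->M: 52 × 2 = 104
  B3->K: 35 × 5 = 175
  B3->L: 51 × 10 = 510
Total cost = 2118.
So B3→K carries 35 kegs.

35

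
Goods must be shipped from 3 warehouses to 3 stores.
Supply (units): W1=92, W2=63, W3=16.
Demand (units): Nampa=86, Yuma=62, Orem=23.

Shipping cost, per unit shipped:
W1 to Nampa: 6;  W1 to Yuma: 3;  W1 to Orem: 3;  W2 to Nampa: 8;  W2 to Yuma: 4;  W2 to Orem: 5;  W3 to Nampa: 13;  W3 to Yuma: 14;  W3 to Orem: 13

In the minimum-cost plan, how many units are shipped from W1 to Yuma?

0

Solving gives:
  W1->Nampa: 69 × 6 = 414
  W1->Orem: 23 × 3 = 69
  W2->Nampa: 1 × 8 = 8
  W2->Yuma: 62 × 4 = 248
  W3->Nampa: 16 × 13 = 208
Total cost = 947.
The route W1→Yuma is not used.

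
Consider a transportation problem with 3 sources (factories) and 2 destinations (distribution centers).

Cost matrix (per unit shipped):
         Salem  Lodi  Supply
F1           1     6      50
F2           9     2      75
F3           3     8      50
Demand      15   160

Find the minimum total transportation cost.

An optimal shipping plan:
  F1->Salem: 15 × 1 = 15
  F1->Lodi: 35 × 6 = 210
  F2->Lodi: 75 × 2 = 150
  F3->Lodi: 50 × 8 = 400
Total = 15 + 210 + 150 + 400 = 775.

775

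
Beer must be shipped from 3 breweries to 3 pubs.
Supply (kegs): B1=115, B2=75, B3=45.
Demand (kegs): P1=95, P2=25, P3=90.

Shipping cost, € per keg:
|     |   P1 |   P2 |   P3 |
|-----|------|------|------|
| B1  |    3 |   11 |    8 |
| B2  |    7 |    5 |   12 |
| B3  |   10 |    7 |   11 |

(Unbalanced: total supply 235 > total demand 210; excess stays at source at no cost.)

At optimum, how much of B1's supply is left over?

Minimum-cost shipments:
  B1 to P1: 70 kegs
  B1 to P3: 45 kegs
  B2 to P1: 25 kegs
  B2 to P2: 25 kegs
  B3 to P3: 45 kegs
Total cost = €1365.
B1 ships 115 of its 115, leaving 0.

0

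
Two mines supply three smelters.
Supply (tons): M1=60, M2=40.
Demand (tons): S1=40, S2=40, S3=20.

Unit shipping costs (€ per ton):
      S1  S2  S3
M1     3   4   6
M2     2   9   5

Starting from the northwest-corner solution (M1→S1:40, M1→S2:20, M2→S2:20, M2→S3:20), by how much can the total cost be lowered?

Current plan cost = 40·3 + 20·4 + 20·9 + 20·5 = €480.
Optimal plan:
  M1→S1: 20 tons
  M1→S2: 40 tons
  M2→S1: 20 tons
  M2→S3: 20 tons
Optimal cost = €360.
Saving = 480 − 360 = €120.

120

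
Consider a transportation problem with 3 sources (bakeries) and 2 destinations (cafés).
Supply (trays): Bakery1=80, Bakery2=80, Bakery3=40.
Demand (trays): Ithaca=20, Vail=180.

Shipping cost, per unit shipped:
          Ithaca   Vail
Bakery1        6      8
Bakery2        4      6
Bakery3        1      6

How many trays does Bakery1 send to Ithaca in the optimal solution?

0

Optimal shipments:
  Bakery1->Vail: 80 trays
  Bakery2->Vail: 80 trays
  Bakery3->Ithaca: 20 trays
  Bakery3->Vail: 20 trays
Total cost = 1260.
The route Bakery1→Ithaca is not used.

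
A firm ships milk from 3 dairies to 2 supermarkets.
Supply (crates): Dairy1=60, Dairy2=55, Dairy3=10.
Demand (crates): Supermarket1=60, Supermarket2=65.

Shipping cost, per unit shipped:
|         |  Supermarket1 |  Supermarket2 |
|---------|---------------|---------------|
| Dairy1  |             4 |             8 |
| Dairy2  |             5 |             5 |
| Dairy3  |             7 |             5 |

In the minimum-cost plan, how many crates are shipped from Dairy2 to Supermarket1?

0

The minimum-cost plan:
  Dairy1–Supermarket1: 60 crates
  Dairy2–Supermarket2: 55 crates
  Dairy3–Supermarket2: 10 crates
Total cost = 565.
The route Dairy2→Supermarket1 is not used.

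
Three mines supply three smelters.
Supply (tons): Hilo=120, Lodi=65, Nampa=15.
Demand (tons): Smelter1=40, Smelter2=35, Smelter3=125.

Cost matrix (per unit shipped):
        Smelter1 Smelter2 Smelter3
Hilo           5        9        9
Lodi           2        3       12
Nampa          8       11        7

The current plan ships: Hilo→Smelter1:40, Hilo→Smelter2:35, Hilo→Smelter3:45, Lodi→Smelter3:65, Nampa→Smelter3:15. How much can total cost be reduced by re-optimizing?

495

Current plan cost = 40·5 + 35·9 + 45·9 + 65·12 + 15·7 = 1805.
Optimal plan:
  Hilo->Smelter1: 10 × 5 = 50
  Hilo->Smelter3: 110 × 9 = 990
  Lodi->Smelter1: 30 × 2 = 60
  Lodi->Smelter2: 35 × 3 = 105
  Nampa->Smelter3: 15 × 7 = 105
Optimal cost = 1310.
Saving = 1805 − 1310 = 495.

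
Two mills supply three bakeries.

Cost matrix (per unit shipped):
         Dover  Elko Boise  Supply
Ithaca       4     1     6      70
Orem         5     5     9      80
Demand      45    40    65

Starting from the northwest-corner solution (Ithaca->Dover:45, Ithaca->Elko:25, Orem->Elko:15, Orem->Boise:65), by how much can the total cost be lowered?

105

Current plan cost = 45·4 + 25·1 + 15·5 + 65·9 = 865.
Optimal plan:
  Ithaca to Elko: 40 sacks
  Ithaca to Boise: 30 sacks
  Orem to Dover: 45 sacks
  Orem to Boise: 35 sacks
Optimal cost = 760.
Saving = 865 − 760 = 105.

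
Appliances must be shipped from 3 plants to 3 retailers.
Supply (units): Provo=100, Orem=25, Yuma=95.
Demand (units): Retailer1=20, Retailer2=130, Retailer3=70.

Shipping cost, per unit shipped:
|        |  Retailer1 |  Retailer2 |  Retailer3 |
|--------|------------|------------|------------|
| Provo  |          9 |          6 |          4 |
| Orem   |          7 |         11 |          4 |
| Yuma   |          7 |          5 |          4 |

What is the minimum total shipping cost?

1105

Optimal allocation:
  Provo to Retailer2: 35 units
  Provo to Retailer3: 65 units
  Orem to Retailer1: 20 units
  Orem to Retailer3: 5 units
  Yuma to Retailer2: 95 units
Total cost = 1105.
(Supply check: Provo ships 100; Orem ships 25; Yuma ships 95.)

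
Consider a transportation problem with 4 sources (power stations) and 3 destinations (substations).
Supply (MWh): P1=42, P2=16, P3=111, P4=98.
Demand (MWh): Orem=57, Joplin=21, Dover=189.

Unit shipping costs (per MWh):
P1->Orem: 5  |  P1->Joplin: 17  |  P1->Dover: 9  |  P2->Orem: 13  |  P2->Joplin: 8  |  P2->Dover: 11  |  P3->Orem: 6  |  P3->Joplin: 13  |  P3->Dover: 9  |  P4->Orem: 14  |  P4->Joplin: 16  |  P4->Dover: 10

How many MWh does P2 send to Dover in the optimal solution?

Optimal shipments:
  P1–Orem: 42 MWh
  P2–Joplin: 16 MWh
  P3–Orem: 15 MWh
  P3–Joplin: 5 MWh
  P3–Dover: 91 MWh
  P4–Dover: 98 MWh
Total cost = 2292.
The route P2→Dover is not used.

0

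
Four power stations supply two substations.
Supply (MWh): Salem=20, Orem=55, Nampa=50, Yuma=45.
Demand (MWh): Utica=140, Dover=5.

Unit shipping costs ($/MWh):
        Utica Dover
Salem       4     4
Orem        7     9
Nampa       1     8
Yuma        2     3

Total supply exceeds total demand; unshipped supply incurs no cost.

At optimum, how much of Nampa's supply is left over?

0

Minimum-cost shipments:
  Salem to Utica: 15 MWh
  Salem to Dover: 5 MWh
  Orem to Utica: 30 MWh
  Nampa to Utica: 50 MWh
  Yuma to Utica: 45 MWh
Total cost = $430.
Nampa ships 50 of its 50, leaving 0.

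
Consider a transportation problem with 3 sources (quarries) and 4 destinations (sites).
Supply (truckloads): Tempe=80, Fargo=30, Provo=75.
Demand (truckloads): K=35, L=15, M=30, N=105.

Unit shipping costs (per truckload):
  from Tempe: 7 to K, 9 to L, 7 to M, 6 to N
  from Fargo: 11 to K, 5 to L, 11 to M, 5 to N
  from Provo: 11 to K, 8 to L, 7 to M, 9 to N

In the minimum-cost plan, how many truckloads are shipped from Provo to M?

The minimum-cost plan:
  Tempe–K: 35 × 7 = 245
  Tempe–N: 45 × 6 = 270
  Fargo–N: 30 × 5 = 150
  Provo–L: 15 × 8 = 120
  Provo–M: 30 × 7 = 210
  Provo–N: 30 × 9 = 270
Total cost = 1265.
So Provo→M carries 30 truckloads.

30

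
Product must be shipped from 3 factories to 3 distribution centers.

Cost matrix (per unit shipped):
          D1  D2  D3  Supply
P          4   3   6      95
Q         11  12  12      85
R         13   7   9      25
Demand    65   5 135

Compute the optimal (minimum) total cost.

A cheapest plan:
  P to D1: 65 × 4 = 260
  P to D2: 5 × 3 = 15
  P to D3: 25 × 6 = 150
  Q to D3: 85 × 12 = 1020
  R to D3: 25 × 9 = 225
Total = 260 + 15 + 150 + 1020 + 225 = 1670.

1670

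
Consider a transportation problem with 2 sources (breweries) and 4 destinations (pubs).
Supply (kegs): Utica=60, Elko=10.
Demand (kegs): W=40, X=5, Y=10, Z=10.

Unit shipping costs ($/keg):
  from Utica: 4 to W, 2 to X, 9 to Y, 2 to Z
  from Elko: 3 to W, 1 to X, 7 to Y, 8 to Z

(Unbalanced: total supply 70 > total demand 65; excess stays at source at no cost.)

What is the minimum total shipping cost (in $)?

260

An optimal shipping plan:
  Utica->W: 40 × $4 = $160
  Utica->X: 5 × $2 = $10
  Utica->Z: 10 × $2 = $20
  Elko->Y: 10 × $7 = $70
Total = 160 + 10 + 20 + 70 = $260.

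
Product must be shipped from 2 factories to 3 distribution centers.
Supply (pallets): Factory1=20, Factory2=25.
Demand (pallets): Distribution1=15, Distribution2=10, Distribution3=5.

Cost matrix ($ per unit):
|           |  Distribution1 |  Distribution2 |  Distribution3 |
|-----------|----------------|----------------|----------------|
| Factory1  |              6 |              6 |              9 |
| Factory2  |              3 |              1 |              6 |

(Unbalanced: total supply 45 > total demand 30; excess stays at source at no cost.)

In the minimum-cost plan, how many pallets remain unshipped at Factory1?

An optimal plan:
  Factory1→Distribution1: 5 × $6 = $30
  Factory2→Distribution1: 10 × $3 = $30
  Factory2→Distribution2: 10 × $1 = $10
  Factory2→Distribution3: 5 × $6 = $30
Total cost = $100.
Factory1 ships 5 of its 20, leaving 15.

15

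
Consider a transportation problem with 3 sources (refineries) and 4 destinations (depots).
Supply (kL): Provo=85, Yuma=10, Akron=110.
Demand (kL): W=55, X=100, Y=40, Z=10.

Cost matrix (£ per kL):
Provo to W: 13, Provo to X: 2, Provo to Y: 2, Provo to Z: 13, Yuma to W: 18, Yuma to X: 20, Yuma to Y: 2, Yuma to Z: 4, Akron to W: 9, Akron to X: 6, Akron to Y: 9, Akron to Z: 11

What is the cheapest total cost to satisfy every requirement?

A cheapest plan:
  Provo->X: 45 × £2 = £90
  Provo->Y: 40 × £2 = £80
  Yuma->Z: 10 × £4 = £40
  Akron->W: 55 × £9 = £495
  Akron->X: 55 × £6 = £330
Total = 90 + 80 + 40 + 495 + 330 = £1035.

1035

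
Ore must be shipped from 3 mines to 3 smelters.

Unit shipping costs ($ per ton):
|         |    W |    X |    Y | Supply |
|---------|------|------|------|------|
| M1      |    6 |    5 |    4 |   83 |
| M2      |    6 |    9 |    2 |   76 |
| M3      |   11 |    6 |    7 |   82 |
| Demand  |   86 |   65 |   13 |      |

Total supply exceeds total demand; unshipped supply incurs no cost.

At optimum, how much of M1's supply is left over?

An optimal plan:
  M1–W: 23 tons
  M1–X: 60 tons
  M2–W: 63 tons
  M2–Y: 13 tons
  M3–X: 5 tons
Total cost = $872.
M1 ships 83 of its 83, leaving 0.

0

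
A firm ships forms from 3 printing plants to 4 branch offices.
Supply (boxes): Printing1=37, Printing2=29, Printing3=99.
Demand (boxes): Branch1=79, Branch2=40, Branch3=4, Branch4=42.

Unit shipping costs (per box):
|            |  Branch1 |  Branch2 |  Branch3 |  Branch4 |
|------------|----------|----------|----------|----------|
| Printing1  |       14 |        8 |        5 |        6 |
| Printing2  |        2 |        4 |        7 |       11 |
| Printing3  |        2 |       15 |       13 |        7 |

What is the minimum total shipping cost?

Optimal allocation:
  Printing1 to Branch2: 11 boxes
  Printing1 to Branch3: 4 boxes
  Printing1 to Branch4: 22 boxes
  Printing2 to Branch2: 29 boxes
  Printing3 to Branch1: 79 boxes
  Printing3 to Branch4: 20 boxes
Total cost = 654.

654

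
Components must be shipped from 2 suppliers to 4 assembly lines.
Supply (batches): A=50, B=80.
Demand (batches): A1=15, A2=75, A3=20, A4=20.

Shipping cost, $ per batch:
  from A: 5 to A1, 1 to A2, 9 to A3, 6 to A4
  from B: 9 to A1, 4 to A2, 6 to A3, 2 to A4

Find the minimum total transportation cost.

A cheapest plan:
  A to A1: 15 × $5 = $75
  A to A2: 35 × $1 = $35
  B to A2: 40 × $4 = $160
  B to A3: 20 × $6 = $120
  B to A4: 20 × $2 = $40
Total = 75 + 35 + 160 + 120 + 40 = $430.
(Supply check: A ships 50; B ships 80.)

430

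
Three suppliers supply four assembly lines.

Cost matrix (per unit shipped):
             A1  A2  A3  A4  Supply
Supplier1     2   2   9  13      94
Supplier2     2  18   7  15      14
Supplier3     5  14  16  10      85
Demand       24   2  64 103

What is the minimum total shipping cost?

1684

One minimum-cost allocation:
  Supplier1 to A1: 24 × 2 = 48
  Supplier1 to A2: 2 × 2 = 4
  Supplier1 to A3: 50 × 9 = 450
  Supplier1 to A4: 18 × 13 = 234
  Supplier2 to A3: 14 × 7 = 98
  Supplier3 to A4: 85 × 10 = 850
Total = 48 + 4 + 450 + 234 + 98 + 850 = 1684.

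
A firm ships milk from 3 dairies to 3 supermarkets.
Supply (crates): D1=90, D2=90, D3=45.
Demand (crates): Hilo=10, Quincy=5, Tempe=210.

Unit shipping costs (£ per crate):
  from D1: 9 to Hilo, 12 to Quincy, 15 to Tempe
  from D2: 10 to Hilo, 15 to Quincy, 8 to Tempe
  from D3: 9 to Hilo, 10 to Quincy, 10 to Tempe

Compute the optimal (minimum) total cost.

2445

An optimal shipping plan:
  D1–Hilo: 10 crates
  D1–Quincy: 5 crates
  D1–Tempe: 75 crates
  D2–Tempe: 90 crates
  D3–Tempe: 45 crates
Total cost = £2445.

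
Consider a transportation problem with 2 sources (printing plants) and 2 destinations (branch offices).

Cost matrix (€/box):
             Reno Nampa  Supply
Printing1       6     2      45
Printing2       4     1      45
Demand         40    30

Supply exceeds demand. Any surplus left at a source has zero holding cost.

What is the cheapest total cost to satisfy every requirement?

A cheapest plan:
  Printing1->Nampa: 25 × €2 = €50
  Printing2->Reno: 40 × €4 = €160
  Printing2->Nampa: 5 × €1 = €5
Total = 50 + 160 + 5 = €215.

215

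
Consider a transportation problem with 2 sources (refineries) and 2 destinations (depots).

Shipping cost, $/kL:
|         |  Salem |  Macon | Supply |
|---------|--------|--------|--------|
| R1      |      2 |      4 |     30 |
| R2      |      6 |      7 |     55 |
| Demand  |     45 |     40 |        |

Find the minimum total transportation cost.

One minimum-cost allocation:
  R1->Salem: 30 × $2 = $60
  R2->Salem: 15 × $6 = $90
  R2->Macon: 40 × $7 = $280
Total = 60 + 90 + 280 = $430.

430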